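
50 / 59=0.85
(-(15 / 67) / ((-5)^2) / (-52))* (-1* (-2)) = 3 / 8710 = 0.00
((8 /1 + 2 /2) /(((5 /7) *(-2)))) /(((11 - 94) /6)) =189 /415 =0.46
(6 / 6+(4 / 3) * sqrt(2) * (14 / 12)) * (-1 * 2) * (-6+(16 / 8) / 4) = 11+154 * sqrt(2) / 9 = 35.20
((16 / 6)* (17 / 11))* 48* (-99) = -19584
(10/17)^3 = 1000/4913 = 0.20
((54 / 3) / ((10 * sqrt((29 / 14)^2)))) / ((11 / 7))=0.55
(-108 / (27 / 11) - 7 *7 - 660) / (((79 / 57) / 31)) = -16842.42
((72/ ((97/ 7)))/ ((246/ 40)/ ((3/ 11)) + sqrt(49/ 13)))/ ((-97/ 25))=-0.05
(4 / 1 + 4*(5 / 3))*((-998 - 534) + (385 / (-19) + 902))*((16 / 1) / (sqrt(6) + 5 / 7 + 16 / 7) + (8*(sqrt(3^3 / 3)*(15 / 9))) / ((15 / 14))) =-63257600 / 171 + 6325760*sqrt(6) / 171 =-279314.13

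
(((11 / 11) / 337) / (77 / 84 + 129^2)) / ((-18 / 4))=-8 / 201899733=-0.00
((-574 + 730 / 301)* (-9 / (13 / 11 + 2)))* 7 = 17032356 / 1505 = 11317.18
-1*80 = -80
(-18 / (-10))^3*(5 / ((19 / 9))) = 6561 / 475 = 13.81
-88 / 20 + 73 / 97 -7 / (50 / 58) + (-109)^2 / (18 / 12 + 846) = 2.25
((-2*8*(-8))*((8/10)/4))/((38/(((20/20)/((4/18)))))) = 288/95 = 3.03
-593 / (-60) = 593 / 60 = 9.88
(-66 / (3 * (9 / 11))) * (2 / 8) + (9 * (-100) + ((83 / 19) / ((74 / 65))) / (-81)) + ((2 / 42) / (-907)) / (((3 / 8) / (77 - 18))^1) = -327828401513 / 361531107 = -906.78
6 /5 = 1.20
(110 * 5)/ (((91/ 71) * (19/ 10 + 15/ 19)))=7419500/ 46501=159.56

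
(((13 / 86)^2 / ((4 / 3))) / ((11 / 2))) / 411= 169 / 22291544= 0.00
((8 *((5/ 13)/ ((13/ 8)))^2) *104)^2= 10485760000/ 4826809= 2172.40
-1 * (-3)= 3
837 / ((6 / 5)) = 1395 / 2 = 697.50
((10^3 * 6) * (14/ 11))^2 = 7056000000/ 121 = 58314049.59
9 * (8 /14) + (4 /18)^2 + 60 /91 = 43132 /7371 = 5.85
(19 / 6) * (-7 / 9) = -133 / 54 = -2.46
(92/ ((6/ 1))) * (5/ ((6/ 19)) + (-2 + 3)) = 2323/ 9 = 258.11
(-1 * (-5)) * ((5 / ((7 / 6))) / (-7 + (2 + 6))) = 150 / 7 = 21.43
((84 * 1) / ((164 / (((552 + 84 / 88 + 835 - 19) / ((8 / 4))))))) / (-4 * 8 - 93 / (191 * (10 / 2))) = -86285205 / 7899716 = -10.92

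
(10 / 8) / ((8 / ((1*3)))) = 15 / 32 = 0.47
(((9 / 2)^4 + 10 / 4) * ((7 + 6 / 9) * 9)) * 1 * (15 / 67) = 6832035 / 1072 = 6373.17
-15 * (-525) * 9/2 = 70875/2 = 35437.50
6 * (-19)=-114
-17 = -17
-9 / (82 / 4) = -18 / 41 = -0.44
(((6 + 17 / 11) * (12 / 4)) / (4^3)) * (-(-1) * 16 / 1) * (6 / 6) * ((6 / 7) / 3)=249 / 154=1.62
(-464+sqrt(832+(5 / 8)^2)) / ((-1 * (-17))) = -464 / 17+sqrt(53273) / 136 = -25.60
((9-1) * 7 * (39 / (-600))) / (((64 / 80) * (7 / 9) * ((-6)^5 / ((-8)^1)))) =-13 / 2160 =-0.01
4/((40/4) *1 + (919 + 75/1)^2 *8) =0.00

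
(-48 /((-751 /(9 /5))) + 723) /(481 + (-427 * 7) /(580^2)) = 60895060720 /40505287887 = 1.50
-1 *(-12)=12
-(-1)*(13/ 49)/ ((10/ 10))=13/ 49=0.27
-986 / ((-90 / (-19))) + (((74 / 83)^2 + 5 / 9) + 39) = -5780047 / 34445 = -167.81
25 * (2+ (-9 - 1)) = -200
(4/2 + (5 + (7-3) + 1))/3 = 4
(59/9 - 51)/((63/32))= -12800/567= -22.57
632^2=399424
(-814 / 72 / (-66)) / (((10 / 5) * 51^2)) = 37 / 1123632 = 0.00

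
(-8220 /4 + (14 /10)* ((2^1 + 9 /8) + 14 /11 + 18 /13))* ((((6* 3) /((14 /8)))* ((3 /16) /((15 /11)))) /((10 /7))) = -21074931 /10400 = -2026.44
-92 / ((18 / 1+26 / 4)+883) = -184 / 1815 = -0.10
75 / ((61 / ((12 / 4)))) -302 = -18197 / 61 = -298.31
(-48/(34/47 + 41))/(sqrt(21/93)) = -2256 * sqrt(217)/13727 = -2.42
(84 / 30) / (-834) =-0.00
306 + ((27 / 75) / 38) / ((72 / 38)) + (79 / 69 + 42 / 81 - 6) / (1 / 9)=3684269 / 13800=266.98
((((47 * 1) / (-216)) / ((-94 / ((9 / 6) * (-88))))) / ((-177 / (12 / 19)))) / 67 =11 / 675963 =0.00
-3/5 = -0.60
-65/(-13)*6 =30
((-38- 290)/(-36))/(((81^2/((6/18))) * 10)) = 41/885735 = 0.00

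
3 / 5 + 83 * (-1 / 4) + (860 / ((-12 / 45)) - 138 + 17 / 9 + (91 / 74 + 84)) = -21951569 / 6660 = -3296.03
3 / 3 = 1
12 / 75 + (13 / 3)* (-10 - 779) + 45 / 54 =-512701 / 150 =-3418.01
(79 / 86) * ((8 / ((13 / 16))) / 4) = 1264 / 559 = 2.26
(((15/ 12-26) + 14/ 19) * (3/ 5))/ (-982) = 1095/ 74632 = 0.01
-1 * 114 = -114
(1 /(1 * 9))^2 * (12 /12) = 1 /81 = 0.01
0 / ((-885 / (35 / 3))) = 0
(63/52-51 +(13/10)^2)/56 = -1954/2275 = -0.86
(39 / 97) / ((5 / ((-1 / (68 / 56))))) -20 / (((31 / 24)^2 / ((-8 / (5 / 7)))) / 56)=59572436574 / 7923445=7518.50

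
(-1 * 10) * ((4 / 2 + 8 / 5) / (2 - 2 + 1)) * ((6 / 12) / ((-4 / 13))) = 117 / 2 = 58.50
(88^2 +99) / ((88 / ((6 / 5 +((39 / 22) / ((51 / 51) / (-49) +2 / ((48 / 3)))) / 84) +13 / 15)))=5470849 / 27060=202.17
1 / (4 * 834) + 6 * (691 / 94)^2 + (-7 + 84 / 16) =2376420991 / 7369224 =322.48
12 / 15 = 4 / 5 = 0.80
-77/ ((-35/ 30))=66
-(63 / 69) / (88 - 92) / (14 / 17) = 51 / 184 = 0.28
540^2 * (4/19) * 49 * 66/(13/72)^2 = 19554761318400/3211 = 6089928781.81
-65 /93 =-0.70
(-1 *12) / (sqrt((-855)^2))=-4 / 285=-0.01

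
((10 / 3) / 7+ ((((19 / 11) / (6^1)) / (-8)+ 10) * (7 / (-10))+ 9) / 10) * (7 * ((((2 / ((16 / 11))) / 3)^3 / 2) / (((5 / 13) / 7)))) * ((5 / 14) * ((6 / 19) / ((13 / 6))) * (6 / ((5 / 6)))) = 30352971 / 19456000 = 1.56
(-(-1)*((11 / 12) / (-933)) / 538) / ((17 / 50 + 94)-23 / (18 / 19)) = -275 / 10550403808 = -0.00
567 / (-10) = -567 / 10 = -56.70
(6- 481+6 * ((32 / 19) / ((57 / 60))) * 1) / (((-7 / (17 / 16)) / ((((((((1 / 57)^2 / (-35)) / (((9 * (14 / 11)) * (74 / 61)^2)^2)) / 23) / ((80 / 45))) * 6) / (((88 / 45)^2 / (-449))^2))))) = -241625034371242489573125 / 54761654144482393232244736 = -0.00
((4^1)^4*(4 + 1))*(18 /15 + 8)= 11776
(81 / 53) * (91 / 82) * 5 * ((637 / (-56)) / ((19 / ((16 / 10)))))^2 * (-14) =-427274757 / 3922265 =-108.94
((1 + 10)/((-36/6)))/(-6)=11/36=0.31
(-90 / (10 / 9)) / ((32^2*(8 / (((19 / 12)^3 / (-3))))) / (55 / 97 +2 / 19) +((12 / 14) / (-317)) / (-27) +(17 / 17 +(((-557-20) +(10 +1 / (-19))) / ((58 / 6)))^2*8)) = -28976107213809 / 6553532336313559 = -0.00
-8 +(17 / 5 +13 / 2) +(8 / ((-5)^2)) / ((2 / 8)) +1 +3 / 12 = 443 / 100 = 4.43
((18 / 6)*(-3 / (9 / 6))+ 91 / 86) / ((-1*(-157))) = -0.03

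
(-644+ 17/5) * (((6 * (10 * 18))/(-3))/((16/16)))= 230616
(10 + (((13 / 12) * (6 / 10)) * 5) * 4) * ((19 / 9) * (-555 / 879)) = -80845 / 2637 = -30.66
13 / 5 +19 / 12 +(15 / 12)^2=1379 / 240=5.75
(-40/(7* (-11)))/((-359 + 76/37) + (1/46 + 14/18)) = -612720/420069727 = -0.00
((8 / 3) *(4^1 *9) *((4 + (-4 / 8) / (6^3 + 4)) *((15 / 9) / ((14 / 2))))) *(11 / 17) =7036 / 119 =59.13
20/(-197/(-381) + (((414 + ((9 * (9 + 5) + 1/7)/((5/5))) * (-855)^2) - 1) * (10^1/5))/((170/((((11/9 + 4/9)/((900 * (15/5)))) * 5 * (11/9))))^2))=1092306825288000/33199112044561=32.90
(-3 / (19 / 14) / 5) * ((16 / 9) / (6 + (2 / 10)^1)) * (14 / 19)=-3136 / 33573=-0.09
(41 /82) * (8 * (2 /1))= 8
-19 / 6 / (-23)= 19 / 138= 0.14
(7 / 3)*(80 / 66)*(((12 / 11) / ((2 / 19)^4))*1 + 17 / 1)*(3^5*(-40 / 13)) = -18826034.08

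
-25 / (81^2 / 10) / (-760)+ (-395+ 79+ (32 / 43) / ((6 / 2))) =-6770146109 / 21441348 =-315.75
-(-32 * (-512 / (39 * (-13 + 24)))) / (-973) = 16384 / 417417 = 0.04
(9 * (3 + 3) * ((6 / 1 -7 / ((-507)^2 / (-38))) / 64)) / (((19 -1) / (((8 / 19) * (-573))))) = -67.87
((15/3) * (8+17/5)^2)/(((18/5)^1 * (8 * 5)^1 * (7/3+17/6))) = 1083/1240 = 0.87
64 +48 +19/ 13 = 1475/ 13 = 113.46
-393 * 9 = -3537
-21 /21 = -1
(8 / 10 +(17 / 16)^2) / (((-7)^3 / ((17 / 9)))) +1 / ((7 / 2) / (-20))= -7540391 / 1317120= -5.72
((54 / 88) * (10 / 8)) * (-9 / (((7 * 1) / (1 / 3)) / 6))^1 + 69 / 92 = -753 / 616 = -1.22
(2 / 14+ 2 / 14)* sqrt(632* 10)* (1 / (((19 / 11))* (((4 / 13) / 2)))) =572* sqrt(395) / 133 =85.48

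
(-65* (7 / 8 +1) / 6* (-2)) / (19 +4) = 325 / 184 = 1.77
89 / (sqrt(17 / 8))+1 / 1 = 1+178 * sqrt(34) / 17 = 62.05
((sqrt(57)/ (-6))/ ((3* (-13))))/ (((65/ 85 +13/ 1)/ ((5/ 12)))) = 85* sqrt(57)/ 657072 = 0.00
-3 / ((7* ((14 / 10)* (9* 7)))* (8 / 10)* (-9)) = 25 / 37044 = 0.00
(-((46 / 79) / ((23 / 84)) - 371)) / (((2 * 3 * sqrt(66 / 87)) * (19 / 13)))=378833 * sqrt(638) / 198132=48.30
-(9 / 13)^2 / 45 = -9 / 845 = -0.01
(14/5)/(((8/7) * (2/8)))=49/5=9.80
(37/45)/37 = 1/45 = 0.02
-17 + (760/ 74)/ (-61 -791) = -134072/ 7881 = -17.01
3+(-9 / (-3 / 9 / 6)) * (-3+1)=-321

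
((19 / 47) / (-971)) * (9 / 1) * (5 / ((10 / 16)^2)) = -10944 / 228185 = -0.05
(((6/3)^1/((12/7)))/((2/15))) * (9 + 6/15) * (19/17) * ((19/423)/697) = 2527/426564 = 0.01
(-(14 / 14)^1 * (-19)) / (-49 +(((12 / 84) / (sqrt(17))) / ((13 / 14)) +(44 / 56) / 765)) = -0.39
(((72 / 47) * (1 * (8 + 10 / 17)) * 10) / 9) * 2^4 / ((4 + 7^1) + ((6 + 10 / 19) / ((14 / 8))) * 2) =4971008 / 392309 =12.67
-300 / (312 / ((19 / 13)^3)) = -171475 / 57122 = -3.00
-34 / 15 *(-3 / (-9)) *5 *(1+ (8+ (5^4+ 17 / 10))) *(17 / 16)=-612391 / 240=-2551.63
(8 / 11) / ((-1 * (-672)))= 1 / 924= 0.00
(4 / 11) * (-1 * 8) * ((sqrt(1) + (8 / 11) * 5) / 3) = -544 / 121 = -4.50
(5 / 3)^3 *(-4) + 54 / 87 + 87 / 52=-660607 / 40716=-16.22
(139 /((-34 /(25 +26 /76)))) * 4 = -133857 /323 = -414.42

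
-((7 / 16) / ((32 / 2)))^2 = -0.00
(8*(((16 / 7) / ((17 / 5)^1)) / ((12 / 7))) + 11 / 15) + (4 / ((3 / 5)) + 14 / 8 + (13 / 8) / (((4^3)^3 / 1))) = 6570904819 / 534773760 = 12.29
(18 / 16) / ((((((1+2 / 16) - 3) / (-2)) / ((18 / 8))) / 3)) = 81 / 10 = 8.10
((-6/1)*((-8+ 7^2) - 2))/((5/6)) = -1404/5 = -280.80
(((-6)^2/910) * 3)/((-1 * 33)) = -18/5005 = -0.00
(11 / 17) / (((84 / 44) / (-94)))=-11374 / 357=-31.86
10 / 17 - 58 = -976 / 17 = -57.41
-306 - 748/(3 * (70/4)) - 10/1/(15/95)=-40276/105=-383.58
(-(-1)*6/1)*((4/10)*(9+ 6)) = 36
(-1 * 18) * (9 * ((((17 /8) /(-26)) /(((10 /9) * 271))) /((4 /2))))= 12393 /563680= 0.02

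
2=2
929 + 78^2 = 7013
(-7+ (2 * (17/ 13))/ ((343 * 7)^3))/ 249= -419852378419/ 14934748889879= -0.03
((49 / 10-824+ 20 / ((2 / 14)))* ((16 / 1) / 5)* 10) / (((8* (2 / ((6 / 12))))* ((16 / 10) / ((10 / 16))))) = -33955 / 128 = -265.27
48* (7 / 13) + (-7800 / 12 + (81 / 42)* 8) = -55394 / 91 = -608.73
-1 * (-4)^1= 4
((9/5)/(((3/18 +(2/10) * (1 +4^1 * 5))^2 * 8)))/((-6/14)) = -945/34322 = -0.03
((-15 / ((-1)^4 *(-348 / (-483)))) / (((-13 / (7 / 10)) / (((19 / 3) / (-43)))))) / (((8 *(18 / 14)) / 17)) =-2548147 / 9337536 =-0.27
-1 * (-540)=540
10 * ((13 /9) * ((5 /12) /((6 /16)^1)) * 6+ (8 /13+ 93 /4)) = 235135 /702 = 334.95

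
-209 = -209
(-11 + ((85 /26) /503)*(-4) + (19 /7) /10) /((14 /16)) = -19690756 /1602055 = -12.29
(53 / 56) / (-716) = -53 / 40096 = -0.00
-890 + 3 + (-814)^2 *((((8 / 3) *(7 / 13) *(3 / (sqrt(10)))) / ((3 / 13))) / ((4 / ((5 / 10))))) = -887 + 2319086 *sqrt(10) / 15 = 488019.26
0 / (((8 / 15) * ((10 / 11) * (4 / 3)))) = 0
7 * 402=2814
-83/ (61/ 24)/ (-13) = 1992/ 793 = 2.51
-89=-89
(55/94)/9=55/846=0.07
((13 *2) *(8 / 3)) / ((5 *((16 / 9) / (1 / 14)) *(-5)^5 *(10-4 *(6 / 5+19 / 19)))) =-13 / 87500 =-0.00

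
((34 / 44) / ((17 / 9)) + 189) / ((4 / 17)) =804.99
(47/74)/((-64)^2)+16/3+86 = 83050637/909312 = 91.33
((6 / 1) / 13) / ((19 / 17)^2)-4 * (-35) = 658754 / 4693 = 140.37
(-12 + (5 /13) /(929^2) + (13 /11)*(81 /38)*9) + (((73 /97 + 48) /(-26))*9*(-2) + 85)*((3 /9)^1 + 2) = 392711927968309 /1364721555054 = 287.76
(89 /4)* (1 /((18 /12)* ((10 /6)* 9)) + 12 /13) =25187 /1170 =21.53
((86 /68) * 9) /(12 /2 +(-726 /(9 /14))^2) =3483 /390272332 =0.00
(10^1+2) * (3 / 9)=4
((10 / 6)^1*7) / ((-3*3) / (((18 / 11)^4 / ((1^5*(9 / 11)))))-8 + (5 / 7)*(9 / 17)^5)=-150277664880 / 115893711781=-1.30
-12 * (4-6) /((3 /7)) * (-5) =-280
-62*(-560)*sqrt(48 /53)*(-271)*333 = -12532947840*sqrt(159) /53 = -2981782247.47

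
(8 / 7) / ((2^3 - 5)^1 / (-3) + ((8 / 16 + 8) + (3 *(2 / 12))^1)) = 1 / 7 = 0.14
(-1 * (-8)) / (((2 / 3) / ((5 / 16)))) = 15 / 4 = 3.75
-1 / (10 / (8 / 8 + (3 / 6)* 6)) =-2 / 5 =-0.40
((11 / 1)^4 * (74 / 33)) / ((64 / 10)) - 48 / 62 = 7632133 / 1488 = 5129.12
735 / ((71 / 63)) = 652.18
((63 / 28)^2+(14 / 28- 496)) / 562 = -7847 / 8992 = -0.87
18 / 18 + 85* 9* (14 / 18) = 596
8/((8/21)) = 21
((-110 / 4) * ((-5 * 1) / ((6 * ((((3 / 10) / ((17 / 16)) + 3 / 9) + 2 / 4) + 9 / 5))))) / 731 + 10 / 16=325205 / 511528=0.64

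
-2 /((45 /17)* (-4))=0.19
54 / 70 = 27 / 35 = 0.77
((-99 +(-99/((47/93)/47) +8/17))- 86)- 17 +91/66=-10554823/1122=-9407.15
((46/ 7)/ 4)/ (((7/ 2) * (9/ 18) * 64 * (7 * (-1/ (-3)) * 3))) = 23/ 10976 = 0.00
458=458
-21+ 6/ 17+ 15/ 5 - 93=-1881/ 17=-110.65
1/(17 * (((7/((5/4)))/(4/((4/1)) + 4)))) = 25/476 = 0.05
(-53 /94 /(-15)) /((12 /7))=371 /16920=0.02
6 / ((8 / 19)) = 57 / 4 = 14.25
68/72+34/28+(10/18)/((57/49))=9467/3591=2.64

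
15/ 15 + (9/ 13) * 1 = 22/ 13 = 1.69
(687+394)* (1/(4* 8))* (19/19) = 1081/32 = 33.78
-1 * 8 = -8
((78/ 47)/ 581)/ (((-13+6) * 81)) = -26/ 5161023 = -0.00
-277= -277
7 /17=0.41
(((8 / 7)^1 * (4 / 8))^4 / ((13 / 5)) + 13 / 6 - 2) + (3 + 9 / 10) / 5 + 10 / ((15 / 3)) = 6994073 / 2340975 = 2.99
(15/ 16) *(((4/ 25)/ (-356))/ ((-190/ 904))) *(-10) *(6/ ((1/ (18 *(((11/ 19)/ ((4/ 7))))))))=-704781/ 321290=-2.19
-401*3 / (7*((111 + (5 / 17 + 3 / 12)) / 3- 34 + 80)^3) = -10213065792 / 34203203868463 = -0.00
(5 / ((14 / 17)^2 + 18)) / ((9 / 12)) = 0.36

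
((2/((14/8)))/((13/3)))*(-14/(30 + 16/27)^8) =-847288609443/176061236734620079465168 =-0.00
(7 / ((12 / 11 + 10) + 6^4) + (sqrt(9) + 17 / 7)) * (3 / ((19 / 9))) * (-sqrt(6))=-2109483 * sqrt(6) / 273182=-18.91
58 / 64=29 / 32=0.91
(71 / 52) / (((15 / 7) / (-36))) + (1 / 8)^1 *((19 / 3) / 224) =-8014381 / 349440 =-22.93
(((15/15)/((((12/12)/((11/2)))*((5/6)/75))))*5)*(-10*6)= -148500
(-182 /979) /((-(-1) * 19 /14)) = -2548 /18601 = -0.14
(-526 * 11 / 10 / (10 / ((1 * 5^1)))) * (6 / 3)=-2893 / 5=-578.60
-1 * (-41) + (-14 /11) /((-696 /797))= 162527 /3828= 42.46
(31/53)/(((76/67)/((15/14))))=31155/56392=0.55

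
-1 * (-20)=20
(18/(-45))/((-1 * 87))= 2/435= 0.00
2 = 2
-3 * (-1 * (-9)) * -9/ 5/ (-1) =-48.60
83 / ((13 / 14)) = 1162 / 13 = 89.38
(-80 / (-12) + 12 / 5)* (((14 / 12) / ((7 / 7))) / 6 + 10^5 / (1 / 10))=1224000238 / 135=9066668.43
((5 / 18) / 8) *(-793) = -3965 / 144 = -27.53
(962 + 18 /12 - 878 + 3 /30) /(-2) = -214 /5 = -42.80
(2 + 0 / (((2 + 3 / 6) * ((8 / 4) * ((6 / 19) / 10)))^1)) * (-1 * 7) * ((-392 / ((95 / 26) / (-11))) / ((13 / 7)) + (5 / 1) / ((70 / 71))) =-851897 / 95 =-8967.34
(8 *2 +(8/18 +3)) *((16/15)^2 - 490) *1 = -769958/81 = -9505.65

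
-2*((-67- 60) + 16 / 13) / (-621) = -0.41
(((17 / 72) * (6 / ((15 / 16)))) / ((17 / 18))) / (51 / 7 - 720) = -56 / 24945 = -0.00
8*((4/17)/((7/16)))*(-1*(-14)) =1024/17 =60.24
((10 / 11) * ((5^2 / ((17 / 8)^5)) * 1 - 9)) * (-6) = 717570780 / 15618427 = 45.94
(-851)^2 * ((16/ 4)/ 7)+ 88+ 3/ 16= 46358741/ 112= 413917.33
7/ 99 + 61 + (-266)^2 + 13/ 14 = 98153747/ 1386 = 70818.00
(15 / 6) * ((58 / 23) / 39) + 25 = 22570 / 897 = 25.16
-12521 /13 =-963.15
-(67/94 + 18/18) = -161/94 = -1.71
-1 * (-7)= 7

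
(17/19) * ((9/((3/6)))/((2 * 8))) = 1.01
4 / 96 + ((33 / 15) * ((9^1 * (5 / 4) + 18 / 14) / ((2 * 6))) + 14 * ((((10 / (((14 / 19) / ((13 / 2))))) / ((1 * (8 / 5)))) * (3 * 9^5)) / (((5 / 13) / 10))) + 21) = 5972599717711 / 1680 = 3555118879.59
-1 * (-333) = 333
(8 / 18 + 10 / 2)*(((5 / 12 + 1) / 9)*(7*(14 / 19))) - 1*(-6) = 96221 / 9234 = 10.42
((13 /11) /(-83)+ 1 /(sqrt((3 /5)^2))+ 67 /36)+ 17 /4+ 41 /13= 1166206 /106821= 10.92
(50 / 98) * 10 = 5.10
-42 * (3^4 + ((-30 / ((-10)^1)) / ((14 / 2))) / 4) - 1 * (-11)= -6791 / 2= -3395.50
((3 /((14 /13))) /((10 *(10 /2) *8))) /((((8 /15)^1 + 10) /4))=117 /44240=0.00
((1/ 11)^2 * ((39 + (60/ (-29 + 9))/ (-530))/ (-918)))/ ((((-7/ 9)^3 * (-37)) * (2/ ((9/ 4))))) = -5023539/ 221373681760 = -0.00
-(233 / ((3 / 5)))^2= -150802.78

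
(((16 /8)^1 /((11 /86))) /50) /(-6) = -43 /825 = -0.05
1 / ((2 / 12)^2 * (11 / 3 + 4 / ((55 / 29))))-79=-69347 / 953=-72.77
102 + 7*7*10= 592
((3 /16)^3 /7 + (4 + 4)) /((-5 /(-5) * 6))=229403 /172032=1.33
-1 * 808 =-808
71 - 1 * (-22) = 93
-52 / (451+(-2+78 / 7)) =-364 / 3221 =-0.11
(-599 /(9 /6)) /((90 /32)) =-141.99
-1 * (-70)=70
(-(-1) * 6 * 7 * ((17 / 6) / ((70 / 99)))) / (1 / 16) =13464 / 5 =2692.80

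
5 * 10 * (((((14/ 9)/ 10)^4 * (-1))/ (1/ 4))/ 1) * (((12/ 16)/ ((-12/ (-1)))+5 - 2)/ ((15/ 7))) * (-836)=344240974/ 2460375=139.91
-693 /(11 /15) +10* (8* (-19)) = -2465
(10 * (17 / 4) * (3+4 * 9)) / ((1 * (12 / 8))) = 1105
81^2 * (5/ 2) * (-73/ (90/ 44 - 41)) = 26342415/ 857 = 30737.94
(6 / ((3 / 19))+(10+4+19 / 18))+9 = 1117 / 18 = 62.06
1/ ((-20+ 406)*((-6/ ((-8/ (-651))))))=-2/ 376929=-0.00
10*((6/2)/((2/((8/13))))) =120/13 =9.23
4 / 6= 2 / 3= 0.67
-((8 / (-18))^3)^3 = 262144 / 387420489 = 0.00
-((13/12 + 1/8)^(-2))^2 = -331776/707281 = -0.47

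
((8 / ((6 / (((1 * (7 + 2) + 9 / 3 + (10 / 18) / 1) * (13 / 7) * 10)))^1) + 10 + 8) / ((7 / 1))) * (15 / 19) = 310810 / 8379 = 37.09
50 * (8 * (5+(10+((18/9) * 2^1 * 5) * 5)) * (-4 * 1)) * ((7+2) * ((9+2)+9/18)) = -19044000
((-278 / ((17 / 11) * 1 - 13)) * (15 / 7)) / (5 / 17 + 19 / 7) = 129965 / 7518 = 17.29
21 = 21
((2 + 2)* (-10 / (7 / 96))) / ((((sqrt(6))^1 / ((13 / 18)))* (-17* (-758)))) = -2080* sqrt(6) / 405909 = -0.01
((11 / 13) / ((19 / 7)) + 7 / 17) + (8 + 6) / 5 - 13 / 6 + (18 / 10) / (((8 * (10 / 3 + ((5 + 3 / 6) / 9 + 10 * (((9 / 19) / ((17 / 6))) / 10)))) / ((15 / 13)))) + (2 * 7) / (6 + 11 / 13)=371449392907 / 107202737460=3.46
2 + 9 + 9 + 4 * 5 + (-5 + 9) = 44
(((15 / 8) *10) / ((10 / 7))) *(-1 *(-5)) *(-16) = -1050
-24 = -24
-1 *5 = -5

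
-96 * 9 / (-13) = 864 / 13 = 66.46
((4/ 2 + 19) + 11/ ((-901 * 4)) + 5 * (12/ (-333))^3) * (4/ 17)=103491587383/ 20948004027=4.94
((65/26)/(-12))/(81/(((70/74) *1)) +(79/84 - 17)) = -0.00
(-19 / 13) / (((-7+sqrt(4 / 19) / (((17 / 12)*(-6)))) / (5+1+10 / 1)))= 11684848 / 3497559-20672*sqrt(19) / 3497559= 3.32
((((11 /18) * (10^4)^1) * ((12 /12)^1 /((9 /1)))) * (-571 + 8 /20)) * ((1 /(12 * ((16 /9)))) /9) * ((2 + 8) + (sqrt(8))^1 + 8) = -42030.51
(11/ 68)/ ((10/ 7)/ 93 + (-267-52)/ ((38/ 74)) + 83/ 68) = -0.00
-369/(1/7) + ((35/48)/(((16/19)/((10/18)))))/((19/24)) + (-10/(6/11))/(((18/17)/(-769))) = 9273053/864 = 10732.70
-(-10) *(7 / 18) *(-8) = -280 / 9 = -31.11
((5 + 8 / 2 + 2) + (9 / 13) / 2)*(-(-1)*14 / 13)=2065 / 169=12.22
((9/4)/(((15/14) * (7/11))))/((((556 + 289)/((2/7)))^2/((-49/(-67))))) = 66/239198375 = 0.00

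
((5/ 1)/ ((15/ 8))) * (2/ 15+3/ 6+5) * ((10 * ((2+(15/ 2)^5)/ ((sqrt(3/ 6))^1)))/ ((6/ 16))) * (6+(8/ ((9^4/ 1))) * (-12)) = 3360077100380 * sqrt(2)/ 59049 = 80473278.23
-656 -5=-661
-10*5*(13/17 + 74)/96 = -31775/816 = -38.94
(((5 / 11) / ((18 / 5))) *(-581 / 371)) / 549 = -0.00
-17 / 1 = -17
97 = 97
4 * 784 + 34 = 3170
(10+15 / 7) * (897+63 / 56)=10905.80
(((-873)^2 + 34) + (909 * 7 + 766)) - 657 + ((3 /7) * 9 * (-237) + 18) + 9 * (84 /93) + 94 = 166621494 /217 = 767840.99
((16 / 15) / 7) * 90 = 96 / 7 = 13.71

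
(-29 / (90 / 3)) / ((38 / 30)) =-29 / 38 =-0.76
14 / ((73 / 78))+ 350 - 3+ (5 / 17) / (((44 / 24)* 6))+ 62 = 5787828 / 13651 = 423.99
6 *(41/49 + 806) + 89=241571/49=4930.02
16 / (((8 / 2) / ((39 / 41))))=156 / 41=3.80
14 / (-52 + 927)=2 / 125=0.02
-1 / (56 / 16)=-0.29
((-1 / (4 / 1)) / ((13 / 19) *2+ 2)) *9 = -171 / 256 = -0.67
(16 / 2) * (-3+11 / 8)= -13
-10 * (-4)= 40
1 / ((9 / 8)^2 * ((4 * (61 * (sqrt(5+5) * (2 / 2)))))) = 0.00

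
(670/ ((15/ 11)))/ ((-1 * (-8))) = 737/ 12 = 61.42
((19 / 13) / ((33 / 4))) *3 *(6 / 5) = 456 / 715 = 0.64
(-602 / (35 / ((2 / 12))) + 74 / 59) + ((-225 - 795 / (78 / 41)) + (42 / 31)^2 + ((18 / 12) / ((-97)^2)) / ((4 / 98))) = -642.66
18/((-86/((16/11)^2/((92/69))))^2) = 165888/27071209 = 0.01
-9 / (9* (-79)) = 1 / 79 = 0.01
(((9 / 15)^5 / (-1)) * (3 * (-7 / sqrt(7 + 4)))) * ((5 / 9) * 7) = 3969 * sqrt(11) / 6875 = 1.91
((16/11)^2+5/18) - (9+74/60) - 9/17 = -774701/92565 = -8.37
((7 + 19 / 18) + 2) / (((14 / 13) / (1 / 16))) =2353 / 4032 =0.58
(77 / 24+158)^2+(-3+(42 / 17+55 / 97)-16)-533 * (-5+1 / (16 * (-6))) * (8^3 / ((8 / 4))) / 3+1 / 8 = 241121751169 / 949824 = 253859.40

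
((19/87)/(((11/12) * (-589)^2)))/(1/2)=8/5824621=0.00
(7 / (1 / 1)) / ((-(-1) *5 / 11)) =15.40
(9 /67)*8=72 /67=1.07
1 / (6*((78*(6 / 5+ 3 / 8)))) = 10 / 7371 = 0.00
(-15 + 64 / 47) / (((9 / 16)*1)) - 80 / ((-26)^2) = -1741724 / 71487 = -24.36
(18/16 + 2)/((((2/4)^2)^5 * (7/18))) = 57600/7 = 8228.57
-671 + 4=-667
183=183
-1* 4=-4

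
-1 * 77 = -77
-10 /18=-5 /9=-0.56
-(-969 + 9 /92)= 89139 /92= 968.90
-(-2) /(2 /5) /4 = 5 /4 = 1.25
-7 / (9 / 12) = -28 / 3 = -9.33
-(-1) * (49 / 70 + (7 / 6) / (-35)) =2 / 3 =0.67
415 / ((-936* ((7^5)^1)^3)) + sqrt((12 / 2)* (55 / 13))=-415 / 4443717573306648 + sqrt(4290) / 13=5.04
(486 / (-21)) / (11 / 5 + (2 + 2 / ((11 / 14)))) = -8910 / 2597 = -3.43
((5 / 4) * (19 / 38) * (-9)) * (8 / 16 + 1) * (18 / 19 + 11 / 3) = -11835 / 304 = -38.93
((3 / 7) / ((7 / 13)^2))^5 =7.06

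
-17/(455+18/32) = -272/7289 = -0.04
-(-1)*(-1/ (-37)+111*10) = 41071/ 37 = 1110.03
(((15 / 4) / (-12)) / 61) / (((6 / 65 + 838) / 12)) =-975 / 13292144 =-0.00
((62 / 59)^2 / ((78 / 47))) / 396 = 45167 / 26880282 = 0.00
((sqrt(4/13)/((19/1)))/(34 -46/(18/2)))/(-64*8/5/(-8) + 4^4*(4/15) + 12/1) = 27*sqrt(13)/8965112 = 0.00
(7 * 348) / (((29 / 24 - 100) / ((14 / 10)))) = -409248 / 11855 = -34.52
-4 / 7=-0.57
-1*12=-12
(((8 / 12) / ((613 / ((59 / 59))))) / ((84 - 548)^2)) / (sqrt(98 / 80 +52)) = sqrt(21290) / 210733393344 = 0.00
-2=-2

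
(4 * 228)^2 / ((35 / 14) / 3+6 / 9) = 554496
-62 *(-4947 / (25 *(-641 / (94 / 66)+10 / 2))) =-27.57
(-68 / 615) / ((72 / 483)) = -2737 / 3690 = -0.74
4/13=0.31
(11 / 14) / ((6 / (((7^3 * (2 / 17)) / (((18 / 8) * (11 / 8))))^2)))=17210368 / 772497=22.28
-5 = -5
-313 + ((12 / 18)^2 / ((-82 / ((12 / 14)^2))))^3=-2537956346689 / 8108486729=-313.00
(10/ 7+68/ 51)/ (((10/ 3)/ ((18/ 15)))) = 174/ 175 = 0.99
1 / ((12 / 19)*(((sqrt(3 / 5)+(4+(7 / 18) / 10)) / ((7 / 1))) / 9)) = 1864755 / 72727-92340*sqrt(15) / 72727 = 20.72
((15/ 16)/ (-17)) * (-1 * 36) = 135/ 68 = 1.99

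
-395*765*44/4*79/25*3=-31510809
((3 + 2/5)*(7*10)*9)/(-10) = -214.20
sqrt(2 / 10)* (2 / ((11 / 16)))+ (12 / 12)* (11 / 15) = 11 / 15+ 32* sqrt(5) / 55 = 2.03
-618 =-618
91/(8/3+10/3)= 91/6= 15.17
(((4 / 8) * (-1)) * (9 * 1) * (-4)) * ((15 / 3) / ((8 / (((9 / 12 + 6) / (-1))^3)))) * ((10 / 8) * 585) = -2590774875 / 1024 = -2530053.59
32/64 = 1/2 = 0.50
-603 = -603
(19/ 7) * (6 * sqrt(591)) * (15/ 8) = 855 * sqrt(591)/ 28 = 742.34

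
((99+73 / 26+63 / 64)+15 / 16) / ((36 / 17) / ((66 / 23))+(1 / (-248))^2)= 15509253221 / 110340607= 140.56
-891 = -891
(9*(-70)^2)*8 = 352800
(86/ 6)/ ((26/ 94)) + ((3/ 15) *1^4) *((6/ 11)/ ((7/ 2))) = 778553/ 15015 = 51.85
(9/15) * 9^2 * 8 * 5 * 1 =1944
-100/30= -10/3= -3.33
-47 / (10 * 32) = -47 / 320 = -0.15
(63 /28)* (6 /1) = 27 /2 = 13.50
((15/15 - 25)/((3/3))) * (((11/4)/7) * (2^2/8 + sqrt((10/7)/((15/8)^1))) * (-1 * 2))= 66/7 + 176 * sqrt(21)/49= 25.89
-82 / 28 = -41 / 14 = -2.93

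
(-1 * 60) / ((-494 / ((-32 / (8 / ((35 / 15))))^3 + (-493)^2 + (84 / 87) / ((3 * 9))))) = 99826730 / 3393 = 29421.38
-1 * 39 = -39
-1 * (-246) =246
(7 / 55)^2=49 / 3025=0.02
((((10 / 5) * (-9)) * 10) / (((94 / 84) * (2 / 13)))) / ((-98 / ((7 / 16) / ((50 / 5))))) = 351 / 752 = 0.47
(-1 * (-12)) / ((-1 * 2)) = -6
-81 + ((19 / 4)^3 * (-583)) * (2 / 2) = -4003981 / 64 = -62562.20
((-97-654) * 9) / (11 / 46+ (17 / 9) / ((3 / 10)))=-8394678 / 8117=-1034.21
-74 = -74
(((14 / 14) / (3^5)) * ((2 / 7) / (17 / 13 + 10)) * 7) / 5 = 26 / 178605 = 0.00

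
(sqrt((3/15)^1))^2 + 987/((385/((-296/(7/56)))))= -333877/55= -6070.49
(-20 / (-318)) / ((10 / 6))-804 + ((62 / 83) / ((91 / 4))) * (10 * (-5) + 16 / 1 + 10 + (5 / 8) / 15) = -804.75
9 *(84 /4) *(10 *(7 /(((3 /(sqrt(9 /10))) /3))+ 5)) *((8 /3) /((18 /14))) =19600+ 8232 *sqrt(10) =45631.87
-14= -14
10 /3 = 3.33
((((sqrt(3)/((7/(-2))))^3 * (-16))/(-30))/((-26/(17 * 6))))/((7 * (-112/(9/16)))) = -459 * sqrt(3)/4369820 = -0.00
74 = 74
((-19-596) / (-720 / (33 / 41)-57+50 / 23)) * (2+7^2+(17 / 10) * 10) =10580460 / 240191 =44.05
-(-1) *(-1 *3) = -3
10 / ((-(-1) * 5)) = 2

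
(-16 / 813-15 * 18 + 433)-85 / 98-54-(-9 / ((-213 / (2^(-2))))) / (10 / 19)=12229315351 / 113137080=108.09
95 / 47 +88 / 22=283 / 47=6.02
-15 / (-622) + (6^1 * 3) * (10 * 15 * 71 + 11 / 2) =119298993 / 622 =191799.02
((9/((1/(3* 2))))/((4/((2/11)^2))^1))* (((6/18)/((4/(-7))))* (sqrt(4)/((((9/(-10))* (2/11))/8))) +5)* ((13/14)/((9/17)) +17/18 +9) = 224450/693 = 323.88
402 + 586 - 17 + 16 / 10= 4863 / 5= 972.60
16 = 16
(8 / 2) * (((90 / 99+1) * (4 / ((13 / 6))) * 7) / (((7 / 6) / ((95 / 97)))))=1149120 / 13871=82.84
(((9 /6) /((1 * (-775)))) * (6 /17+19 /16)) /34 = -1257 /14334400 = -0.00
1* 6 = 6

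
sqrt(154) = 12.41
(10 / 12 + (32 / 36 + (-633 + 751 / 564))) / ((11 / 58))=-30910201 / 9306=-3321.53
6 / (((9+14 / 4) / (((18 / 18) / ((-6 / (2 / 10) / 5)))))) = -2 / 25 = -0.08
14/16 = 7/8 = 0.88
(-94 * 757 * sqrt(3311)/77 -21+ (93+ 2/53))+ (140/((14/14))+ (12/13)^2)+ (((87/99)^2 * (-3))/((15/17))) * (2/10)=51786041921/243854325 -71158 * sqrt(3311)/77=-52963.26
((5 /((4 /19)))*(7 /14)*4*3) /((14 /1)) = 285 /28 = 10.18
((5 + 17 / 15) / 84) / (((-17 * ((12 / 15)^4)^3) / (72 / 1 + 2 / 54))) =-2184326171875 / 485146755072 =-4.50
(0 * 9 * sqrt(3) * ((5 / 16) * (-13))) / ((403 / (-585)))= 0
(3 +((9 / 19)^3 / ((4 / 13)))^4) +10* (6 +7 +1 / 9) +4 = 138.13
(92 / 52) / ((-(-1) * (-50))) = -23 / 650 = -0.04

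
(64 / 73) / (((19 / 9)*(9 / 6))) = 384 / 1387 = 0.28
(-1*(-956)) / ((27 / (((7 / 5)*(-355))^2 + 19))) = 236158768 / 27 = 8746621.04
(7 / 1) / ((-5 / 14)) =-19.60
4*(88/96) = 11/3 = 3.67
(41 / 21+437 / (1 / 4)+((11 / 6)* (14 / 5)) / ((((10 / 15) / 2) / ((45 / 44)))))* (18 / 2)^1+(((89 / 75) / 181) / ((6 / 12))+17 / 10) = 15893.03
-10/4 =-5/2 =-2.50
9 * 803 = 7227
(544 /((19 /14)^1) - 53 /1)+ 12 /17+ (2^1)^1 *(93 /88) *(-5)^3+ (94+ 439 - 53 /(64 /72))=15852589 /28424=557.72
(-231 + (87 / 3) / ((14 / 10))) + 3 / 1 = -1451 / 7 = -207.29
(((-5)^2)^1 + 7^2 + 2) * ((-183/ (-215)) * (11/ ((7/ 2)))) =305976/ 1505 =203.31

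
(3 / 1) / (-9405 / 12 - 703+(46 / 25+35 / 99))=-29700 / 14697109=-0.00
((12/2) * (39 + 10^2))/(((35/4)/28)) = 13344/5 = 2668.80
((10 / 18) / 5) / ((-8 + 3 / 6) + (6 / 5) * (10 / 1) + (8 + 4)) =2 / 297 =0.01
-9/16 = -0.56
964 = 964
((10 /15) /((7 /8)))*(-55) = -880 /21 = -41.90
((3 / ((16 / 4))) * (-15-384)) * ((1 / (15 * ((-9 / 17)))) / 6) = 2261 / 360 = 6.28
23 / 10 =2.30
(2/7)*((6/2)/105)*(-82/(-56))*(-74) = -1517/1715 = -0.88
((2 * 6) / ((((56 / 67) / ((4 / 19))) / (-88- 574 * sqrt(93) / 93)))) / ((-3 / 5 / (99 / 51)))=604340 * sqrt(93) / 10013 + 1945680 / 2261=1442.59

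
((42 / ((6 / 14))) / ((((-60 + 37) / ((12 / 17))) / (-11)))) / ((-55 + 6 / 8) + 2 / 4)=-51744 / 84065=-0.62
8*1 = 8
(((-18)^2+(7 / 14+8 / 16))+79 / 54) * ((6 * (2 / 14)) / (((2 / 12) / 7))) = 35258 / 3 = 11752.67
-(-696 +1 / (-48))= 33409 / 48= 696.02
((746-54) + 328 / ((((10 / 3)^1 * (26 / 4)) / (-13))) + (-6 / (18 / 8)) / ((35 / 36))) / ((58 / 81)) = 698058 / 1015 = 687.74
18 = 18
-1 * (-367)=367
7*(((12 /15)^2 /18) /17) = 56 /3825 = 0.01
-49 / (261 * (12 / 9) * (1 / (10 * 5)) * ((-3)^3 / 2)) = 1225 / 2349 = 0.52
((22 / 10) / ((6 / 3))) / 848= 11 / 8480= 0.00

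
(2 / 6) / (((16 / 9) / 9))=27 / 16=1.69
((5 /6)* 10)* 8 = 200 /3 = 66.67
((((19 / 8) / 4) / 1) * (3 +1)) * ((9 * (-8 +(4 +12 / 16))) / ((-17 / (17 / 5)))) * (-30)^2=12504.38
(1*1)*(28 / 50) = 14 / 25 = 0.56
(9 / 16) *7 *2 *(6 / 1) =189 / 4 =47.25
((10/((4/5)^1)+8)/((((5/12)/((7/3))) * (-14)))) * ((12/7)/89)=-492/3115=-0.16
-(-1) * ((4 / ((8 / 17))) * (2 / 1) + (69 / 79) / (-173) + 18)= 478276 / 13667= 34.99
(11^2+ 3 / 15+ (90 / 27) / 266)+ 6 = 253789 / 1995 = 127.21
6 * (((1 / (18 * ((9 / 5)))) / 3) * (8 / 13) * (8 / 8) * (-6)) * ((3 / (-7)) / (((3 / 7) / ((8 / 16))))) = 40 / 351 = 0.11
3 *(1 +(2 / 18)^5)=59050 / 19683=3.00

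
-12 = -12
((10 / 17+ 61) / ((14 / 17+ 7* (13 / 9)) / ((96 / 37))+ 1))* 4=3618432 / 76589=47.24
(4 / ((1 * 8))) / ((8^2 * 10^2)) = 1 / 12800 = 0.00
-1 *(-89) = 89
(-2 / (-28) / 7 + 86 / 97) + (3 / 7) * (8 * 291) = 9492797 / 9506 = 998.61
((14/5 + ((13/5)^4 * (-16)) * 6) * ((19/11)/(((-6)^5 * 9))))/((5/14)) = 182217049/601425000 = 0.30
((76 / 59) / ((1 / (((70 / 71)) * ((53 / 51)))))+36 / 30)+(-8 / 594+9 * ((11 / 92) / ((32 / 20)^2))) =1822334195203 / 622663683840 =2.93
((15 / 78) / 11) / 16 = 5 / 4576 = 0.00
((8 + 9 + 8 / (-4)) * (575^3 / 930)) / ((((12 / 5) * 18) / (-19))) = -18060390625 / 13392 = -1348595.48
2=2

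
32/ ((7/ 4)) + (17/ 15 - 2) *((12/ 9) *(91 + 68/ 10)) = -49732/ 525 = -94.73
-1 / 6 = -0.17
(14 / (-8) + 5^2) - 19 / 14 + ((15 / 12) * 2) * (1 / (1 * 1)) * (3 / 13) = 8179 / 364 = 22.47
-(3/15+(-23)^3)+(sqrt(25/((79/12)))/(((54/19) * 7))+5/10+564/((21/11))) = 95 * sqrt(237)/14931+872391/70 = 12462.83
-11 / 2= -5.50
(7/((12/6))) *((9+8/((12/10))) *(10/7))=235/3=78.33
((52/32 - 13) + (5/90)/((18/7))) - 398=-409.35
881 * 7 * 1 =6167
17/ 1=17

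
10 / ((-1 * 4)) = -5 / 2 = -2.50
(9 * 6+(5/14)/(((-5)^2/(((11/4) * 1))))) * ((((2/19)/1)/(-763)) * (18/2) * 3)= -408537/2029580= -0.20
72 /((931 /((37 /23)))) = 2664 /21413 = 0.12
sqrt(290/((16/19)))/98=sqrt(5510)/392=0.19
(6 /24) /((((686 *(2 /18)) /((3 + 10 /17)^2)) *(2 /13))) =435357 /1586032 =0.27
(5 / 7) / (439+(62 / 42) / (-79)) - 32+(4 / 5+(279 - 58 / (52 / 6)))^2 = 45880763972141 / 615388150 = 74555.81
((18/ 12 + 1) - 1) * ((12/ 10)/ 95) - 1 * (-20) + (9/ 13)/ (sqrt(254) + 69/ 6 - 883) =20.02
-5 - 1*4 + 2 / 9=-79 / 9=-8.78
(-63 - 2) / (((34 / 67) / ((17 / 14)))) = -4355 / 28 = -155.54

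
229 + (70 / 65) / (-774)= 1152092 / 5031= 229.00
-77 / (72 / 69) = -1771 / 24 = -73.79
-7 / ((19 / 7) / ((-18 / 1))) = 46.42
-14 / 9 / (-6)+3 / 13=172 / 351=0.49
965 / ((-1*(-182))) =965 / 182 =5.30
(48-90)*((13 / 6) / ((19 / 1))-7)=5495 / 19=289.21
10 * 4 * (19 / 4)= 190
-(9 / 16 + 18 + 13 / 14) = -2183 / 112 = -19.49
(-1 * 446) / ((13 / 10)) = -343.08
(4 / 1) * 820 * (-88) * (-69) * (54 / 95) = 215094528 / 19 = 11320764.63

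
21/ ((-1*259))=-3/ 37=-0.08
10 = 10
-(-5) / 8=5 / 8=0.62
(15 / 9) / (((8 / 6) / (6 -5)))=5 / 4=1.25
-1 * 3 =-3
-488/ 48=-10.17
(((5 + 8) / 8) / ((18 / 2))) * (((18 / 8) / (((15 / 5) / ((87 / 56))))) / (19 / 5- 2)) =1885 / 16128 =0.12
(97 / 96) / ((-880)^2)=97 / 74342400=0.00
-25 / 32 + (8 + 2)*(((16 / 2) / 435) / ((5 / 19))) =-0.08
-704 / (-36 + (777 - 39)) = -352 / 351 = -1.00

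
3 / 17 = 0.18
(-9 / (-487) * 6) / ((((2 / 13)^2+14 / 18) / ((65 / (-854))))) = -0.01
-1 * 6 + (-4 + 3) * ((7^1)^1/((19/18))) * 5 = -744/19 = -39.16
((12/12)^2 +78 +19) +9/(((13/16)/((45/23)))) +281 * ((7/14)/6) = 513403/3588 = 143.09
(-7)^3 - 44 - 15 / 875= -67728 / 175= -387.02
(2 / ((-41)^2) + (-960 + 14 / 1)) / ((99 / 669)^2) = -43198.87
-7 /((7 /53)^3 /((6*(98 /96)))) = -148877 /8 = -18609.62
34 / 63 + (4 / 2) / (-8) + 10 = 2593 / 252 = 10.29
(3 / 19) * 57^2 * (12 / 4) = 1539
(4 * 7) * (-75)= -2100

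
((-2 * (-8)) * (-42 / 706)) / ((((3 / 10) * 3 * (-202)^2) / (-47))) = 13160 / 10802859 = 0.00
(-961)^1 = -961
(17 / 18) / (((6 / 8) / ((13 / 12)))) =221 / 162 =1.36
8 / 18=4 / 9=0.44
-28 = -28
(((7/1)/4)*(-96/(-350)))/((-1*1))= -12/25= -0.48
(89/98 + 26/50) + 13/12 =36919/14700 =2.51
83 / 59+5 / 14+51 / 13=61067 / 10738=5.69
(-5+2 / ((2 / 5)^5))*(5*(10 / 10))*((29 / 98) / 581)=63075 / 130144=0.48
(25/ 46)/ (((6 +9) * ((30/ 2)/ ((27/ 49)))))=3/ 2254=0.00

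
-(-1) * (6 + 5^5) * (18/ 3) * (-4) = -75144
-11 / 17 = -0.65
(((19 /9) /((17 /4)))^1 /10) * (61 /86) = 1159 /32895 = 0.04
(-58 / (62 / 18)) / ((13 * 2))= -261 / 403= -0.65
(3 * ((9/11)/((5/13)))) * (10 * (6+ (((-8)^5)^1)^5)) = -26520810167795927520112524/11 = -2410982742526902501828411.00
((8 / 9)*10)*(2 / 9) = 160 / 81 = 1.98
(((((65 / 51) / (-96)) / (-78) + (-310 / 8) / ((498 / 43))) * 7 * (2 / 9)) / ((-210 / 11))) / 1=17946599 / 65831616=0.27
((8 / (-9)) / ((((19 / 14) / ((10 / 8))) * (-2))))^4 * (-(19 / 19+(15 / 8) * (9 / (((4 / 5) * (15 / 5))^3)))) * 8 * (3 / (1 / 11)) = -6256105625 / 380016036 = -16.46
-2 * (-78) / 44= 39 / 11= 3.55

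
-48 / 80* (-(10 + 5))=9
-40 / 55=-8 / 11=-0.73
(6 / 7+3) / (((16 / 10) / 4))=135 / 14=9.64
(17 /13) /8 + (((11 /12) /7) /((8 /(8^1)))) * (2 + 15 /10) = 97 /156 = 0.62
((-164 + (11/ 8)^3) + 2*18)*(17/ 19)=-1091485/ 9728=-112.20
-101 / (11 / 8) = -808 / 11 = -73.45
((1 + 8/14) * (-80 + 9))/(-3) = 781/21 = 37.19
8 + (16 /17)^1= 152 /17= 8.94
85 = 85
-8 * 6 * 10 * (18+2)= -9600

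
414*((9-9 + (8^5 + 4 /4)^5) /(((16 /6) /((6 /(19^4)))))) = 70392890180009461174863687 /260642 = 270075007788497100140.67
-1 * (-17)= 17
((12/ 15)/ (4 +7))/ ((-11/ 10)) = -8/ 121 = -0.07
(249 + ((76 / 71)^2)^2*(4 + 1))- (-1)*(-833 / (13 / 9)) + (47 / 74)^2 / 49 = -28464480722073603 / 88641330604372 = -321.12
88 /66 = 4 /3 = 1.33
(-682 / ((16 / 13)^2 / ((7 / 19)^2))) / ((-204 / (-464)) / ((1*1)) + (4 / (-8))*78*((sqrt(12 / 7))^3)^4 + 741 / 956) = 2302614857341799 / 37250477694909504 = 0.06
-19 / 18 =-1.06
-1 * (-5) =5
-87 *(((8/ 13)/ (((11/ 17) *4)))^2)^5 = -179600864603200512/ 3575694237941010577249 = -0.00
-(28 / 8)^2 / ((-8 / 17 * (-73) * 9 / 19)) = -15827 / 21024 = -0.75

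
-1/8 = -0.12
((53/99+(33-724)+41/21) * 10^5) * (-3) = 47713900000/231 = 206553679.65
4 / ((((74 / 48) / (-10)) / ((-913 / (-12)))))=-73040 / 37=-1974.05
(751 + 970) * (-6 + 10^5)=172089674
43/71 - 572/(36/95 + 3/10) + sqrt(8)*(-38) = -7710733/9159 - 76*sqrt(2) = -949.36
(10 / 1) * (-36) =-360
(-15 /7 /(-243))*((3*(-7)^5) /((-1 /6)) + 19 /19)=1512635 /567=2667.79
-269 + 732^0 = -268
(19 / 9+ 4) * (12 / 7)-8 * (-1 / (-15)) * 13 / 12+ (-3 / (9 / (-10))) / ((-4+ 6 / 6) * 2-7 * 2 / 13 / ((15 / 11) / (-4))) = 761311 / 87255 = 8.73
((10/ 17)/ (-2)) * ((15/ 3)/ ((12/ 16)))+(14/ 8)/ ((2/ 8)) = 5.04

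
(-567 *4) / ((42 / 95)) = -5130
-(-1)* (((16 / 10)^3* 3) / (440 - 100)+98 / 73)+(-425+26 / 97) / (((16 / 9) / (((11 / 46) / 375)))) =67902067309 / 55373420000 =1.23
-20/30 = -2/3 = -0.67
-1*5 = -5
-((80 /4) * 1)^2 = -400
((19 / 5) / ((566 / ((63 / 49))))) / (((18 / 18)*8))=171 / 158480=0.00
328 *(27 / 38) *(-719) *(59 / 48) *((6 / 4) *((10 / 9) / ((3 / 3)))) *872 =-5687383470 / 19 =-299335972.11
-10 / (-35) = 2 / 7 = 0.29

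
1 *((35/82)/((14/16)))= 20/41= 0.49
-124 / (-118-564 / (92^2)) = 1.05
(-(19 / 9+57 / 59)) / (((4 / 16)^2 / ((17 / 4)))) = -111112 / 531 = -209.25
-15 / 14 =-1.07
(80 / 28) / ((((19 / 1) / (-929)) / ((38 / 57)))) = -37160 / 399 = -93.13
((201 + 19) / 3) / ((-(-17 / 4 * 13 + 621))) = -880 / 6789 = -0.13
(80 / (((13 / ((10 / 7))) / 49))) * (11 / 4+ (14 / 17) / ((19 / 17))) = 371000 / 247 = 1502.02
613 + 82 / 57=35023 / 57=614.44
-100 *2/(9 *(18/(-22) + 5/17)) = 18700/441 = 42.40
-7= -7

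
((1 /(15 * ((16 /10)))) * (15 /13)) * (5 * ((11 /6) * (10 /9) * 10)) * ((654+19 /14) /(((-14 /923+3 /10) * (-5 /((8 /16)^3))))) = -407140625 /1445472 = -281.67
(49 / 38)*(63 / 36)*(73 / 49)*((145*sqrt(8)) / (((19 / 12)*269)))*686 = 152487510*sqrt(2) / 97109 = 2220.70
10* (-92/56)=-115/7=-16.43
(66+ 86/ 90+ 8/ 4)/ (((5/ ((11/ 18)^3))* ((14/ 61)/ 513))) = 4786777787/ 680400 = 7035.24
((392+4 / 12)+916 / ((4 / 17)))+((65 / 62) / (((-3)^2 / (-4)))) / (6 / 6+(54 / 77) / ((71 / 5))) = 6858492386 / 1600623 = 4284.89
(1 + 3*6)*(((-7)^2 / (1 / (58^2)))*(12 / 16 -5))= -13310507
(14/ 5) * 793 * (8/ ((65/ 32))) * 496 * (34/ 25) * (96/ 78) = 58990002176/ 8125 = 7260307.96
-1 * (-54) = 54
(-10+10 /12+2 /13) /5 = -703 /390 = -1.80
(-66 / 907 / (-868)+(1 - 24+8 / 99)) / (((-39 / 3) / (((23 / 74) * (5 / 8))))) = 102713555825 / 299914366752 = 0.34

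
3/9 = 1/3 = 0.33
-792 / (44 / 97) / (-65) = 1746 / 65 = 26.86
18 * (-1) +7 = -11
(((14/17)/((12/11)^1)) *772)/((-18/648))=-356664/17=-20980.24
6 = 6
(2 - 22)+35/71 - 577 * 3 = -124286/71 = -1750.51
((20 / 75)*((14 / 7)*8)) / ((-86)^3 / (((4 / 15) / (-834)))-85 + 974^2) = 64 / 29853205965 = 0.00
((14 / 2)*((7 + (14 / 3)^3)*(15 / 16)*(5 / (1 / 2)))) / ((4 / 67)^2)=2304091475 / 1152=2000079.41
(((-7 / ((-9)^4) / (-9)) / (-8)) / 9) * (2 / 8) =-7 / 17006112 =-0.00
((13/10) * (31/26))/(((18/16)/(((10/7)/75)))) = 124/4725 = 0.03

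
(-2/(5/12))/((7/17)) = -408/35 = -11.66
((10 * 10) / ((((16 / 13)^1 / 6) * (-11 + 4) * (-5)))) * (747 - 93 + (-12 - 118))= 51090 / 7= 7298.57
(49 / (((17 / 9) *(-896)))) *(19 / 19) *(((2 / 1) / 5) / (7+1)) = -0.00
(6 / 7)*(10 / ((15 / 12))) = 48 / 7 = 6.86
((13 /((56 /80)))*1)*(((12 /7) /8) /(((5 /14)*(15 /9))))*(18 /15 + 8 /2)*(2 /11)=12168 /1925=6.32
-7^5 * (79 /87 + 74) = -109531219 /87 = -1258979.53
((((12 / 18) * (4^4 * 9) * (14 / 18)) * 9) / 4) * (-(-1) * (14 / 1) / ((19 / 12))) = 451584 / 19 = 23767.58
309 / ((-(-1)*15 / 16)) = 1648 / 5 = 329.60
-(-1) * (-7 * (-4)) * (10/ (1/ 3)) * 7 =5880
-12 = -12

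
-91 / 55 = -1.65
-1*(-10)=10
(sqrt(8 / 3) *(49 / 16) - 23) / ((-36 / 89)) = 2047 / 36 - 4361 *sqrt(6) / 864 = 44.50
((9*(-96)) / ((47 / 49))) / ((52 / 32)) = -338688 / 611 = -554.32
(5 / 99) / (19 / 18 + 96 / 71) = 710 / 33847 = 0.02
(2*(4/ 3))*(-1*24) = -64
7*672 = 4704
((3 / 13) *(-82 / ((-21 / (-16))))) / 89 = -1312 / 8099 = -0.16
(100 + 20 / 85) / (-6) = -284 / 17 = -16.71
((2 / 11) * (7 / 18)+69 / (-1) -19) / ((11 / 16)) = -139280 / 1089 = -127.90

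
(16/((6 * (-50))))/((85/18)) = -0.01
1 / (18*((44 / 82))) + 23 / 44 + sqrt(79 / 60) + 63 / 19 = sqrt(1185) / 30 + 7415 / 1881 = 5.09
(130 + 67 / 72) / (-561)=-857 / 3672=-0.23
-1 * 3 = -3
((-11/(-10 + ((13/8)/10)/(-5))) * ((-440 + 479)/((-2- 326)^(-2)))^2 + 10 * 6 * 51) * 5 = 387299797389270900/4013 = 96511287662414.88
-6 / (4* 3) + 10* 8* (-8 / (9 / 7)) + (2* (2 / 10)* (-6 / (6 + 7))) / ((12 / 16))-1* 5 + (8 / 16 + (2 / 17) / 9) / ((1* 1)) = -555827 / 1105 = -503.01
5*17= 85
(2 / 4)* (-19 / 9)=-19 / 18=-1.06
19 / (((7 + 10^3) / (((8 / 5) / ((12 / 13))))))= 26 / 795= 0.03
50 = 50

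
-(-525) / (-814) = -525 / 814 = -0.64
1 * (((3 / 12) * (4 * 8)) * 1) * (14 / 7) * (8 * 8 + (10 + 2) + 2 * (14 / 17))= 21120 / 17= 1242.35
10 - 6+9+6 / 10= 68 / 5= 13.60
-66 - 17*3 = -117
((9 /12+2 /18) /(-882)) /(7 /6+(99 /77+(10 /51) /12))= -527 /1332576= -0.00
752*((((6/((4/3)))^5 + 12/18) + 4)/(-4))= -8346965/24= -347790.21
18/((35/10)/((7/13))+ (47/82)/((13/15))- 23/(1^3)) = -533/469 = -1.14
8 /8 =1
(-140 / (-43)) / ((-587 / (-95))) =0.53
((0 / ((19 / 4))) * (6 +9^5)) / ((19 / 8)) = 0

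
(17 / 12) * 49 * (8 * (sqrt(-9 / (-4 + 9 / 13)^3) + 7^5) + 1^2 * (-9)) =21658 * sqrt(559) / 1849 + 111994351 / 12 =9333139.52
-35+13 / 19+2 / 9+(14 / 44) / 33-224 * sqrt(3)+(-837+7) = -35757521 / 41382-224 * sqrt(3) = -1252.06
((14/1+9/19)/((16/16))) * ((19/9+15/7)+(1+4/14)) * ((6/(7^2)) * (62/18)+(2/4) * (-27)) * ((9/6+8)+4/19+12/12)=-150192717125/13372884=-11231.14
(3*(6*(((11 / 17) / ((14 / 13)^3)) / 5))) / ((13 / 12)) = 50193 / 29155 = 1.72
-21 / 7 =-3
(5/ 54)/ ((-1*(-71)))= 5/ 3834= 0.00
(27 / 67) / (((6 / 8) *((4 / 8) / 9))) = 648 / 67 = 9.67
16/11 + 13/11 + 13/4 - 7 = -49/44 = -1.11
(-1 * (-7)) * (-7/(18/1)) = -49/18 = -2.72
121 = 121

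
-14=-14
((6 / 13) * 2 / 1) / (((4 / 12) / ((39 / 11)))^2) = 104.43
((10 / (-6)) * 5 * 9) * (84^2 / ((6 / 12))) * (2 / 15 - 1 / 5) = 70560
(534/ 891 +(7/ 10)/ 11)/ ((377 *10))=179/ 1017900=0.00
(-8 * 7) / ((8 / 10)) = -70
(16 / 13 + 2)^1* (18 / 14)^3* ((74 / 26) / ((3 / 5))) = 269730 / 8281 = 32.57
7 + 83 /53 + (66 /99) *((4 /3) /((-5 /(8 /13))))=262198 /31005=8.46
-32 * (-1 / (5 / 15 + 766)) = 96 / 2299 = 0.04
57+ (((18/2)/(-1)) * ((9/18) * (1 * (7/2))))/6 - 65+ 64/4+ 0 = 43/8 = 5.38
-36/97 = -0.37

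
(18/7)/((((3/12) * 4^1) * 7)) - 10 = -472/49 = -9.63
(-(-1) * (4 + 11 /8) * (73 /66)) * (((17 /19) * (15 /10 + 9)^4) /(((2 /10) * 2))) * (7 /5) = 24215542407 /107008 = 226296.56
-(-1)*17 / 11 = 17 / 11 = 1.55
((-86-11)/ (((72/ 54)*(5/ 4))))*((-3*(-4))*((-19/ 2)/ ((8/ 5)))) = 16587/ 4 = 4146.75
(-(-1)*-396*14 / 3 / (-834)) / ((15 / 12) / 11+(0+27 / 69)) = 44528 / 10147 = 4.39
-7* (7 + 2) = -63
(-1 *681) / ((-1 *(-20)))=-681 / 20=-34.05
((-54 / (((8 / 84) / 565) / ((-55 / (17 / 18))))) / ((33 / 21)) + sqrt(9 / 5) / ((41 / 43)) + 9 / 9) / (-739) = -201823667 / 12563 - 129 * sqrt(5) / 151495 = -16064.93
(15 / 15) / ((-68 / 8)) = -2 / 17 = -0.12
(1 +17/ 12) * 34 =493/ 6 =82.17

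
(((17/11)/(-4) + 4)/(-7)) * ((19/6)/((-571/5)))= 5035/351736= 0.01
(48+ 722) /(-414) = -1.86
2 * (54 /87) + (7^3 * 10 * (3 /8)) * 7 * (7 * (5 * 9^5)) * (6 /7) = 925092634797 /58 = 15949873013.74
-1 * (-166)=166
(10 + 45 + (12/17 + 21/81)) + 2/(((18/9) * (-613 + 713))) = 2569259/45900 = 55.98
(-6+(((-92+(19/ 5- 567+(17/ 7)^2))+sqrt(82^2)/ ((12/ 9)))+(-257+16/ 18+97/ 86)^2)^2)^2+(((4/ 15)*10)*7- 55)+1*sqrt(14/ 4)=sqrt(14)/ 2+7996642333584707063516413947330241291975778814525121/ 464079113569781073639055539360000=17231204981566779950.93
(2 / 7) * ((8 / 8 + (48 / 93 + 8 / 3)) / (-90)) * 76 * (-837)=29564 / 35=844.69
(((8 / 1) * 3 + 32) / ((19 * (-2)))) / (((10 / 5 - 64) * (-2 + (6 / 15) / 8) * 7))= -40 / 22971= -0.00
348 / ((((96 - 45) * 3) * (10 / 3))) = 58 / 85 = 0.68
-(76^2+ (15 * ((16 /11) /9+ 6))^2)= -14318.24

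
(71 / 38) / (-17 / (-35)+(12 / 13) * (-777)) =-32305 / 12392522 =-0.00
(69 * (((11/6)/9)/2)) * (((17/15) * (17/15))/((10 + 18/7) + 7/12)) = 0.69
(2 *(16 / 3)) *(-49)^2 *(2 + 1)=76832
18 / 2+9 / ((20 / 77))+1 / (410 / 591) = 7395 / 164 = 45.09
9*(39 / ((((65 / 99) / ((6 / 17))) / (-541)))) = -8676558 / 85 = -102077.15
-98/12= -49/6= -8.17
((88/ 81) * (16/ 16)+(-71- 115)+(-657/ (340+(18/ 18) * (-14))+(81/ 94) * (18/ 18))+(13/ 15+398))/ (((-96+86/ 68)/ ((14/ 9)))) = -314280866396/ 89944315245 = -3.49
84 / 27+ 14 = 17.11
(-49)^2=2401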